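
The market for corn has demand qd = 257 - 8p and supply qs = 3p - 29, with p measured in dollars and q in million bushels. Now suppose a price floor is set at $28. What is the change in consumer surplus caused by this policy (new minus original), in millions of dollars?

-82

Setting quantity demanded equal to quantity supplied, 257 - 8p = 3p - 29, gives p* = 26 and q* = 49.
Since 28 > 26, the floor is binding.
At p = 28: qd = 257 - 8·28 = 33 and qs = 3·28 - 29 = 55.
Consumer surplus without the control is ½ · (32.125 - 26) · 49 = 150.0625.
With the floor, consumers buy 33 units at 28, so CS = ½ · (32.125 - 28) · 33 = 68.0625.
Change in consumer surplus = 68.0625 - 150.0625 = -82.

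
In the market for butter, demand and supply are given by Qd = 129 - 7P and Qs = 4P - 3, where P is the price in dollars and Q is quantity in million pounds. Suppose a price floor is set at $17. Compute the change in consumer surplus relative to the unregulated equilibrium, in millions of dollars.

In a free market, 129 - 7P = 4P - 3 gives the equilibrium P* = 12, Q* = 45.
The floor of 17 is above the equilibrium price 12, so it binds.
At P = 17: Qd = 129 - 7·17 = 10 and Qs = 4·17 - 3 = 65.
Consumer surplus without the control is ½ · (129/7 - 12) · 45 = 2025/14.
With the floor, consumers buy 10 units at 17, so CS = ½ · (129/7 - 17) · 10 = 50/7.
Change in consumer surplus = 50/7 - 2025/14 = -137.5.

-137.5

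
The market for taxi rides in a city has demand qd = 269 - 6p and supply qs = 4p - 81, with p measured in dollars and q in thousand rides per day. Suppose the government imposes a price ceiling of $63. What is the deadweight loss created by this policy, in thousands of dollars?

0

Without the control the market clears where 269 - 6p = 4p - 81, i.e. p* = 35 and q* = 59.
Since 63 is above p* = 35, the ceiling does not bind and the free-market outcome prevails.
Since the control does not bind, no trades are prevented and deadweight loss is zero.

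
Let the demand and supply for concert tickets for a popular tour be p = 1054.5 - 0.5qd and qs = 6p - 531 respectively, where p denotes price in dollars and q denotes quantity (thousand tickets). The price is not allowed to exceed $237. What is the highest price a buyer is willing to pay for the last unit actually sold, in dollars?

Rearranging demand gives qd = 2109 - 2p. Setting quantity demanded equal to quantity supplied, 2109 - 2p = 6p - 531, gives p* = 330 and q* = 1449.
Because the ceiling (237) lies below the market-clearing price, it is binding.
At p = 237: qd = 2109 - 2·237 = 1635 and qs = 6·237 - 531 = 891.
Only 891 units reach the market. On the demand curve, the marginal buyer's willingness to pay at q = 891 is (2109 - 891)/2 = 609.

609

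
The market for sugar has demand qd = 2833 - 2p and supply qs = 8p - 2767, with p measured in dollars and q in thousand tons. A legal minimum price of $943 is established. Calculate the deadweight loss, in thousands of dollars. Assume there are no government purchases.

183361.25

In a free market, 2833 - 2p = 8p - 2767 gives the equilibrium p* = 560, q* = 1713.
Since 943 > 560, the floor is binding.
At p = 943: qd = 2833 - 2·943 = 947 and qs = 8·943 - 2767 = 4777.
Quantity traded falls to 947. At q = 947 the demand price is (2833 - 947)/2 = 943 and the supply price is (2767 + 947)/8 = 464.25.
Deadweight loss = ½ · (943 - 464.25) · (1713 - 947) = ½ · 478.75 · 766 = 183361.25.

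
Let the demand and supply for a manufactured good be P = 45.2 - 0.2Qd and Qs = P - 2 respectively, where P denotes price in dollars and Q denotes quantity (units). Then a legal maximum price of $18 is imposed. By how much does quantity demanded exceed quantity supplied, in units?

Rearranging demand gives Qd = 226 - 5P. Equilibrium: 226 - 5P = P - 2, so 228 = 6P and P* = 38, Q* = 36.
The ceiling of 18 is below the equilibrium price 38, so it binds.
At P = 18: Qd = 226 - 5·18 = 136 and Qs = 18 - 2 = 16.
Shortage = Qd - Qs = 136 - 16 = 120.

120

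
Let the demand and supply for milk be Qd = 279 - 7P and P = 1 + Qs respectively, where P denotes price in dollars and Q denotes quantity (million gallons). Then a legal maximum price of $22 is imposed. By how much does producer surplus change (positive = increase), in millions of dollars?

Rearranging supply gives Qs = P - 1. Setting quantity demanded equal to quantity supplied, 279 - 7P = P - 1, gives P* = 35 and Q* = 34.
The ceiling of 22 is below the equilibrium price 35, so it binds.
At P = 22: Qd = 279 - 7·22 = 125 and Qs = 22 - 1 = 21.
Producer surplus without the control is ½ · (35 - 1) · 34 = 578.
With the ceiling, producers sell 21 units at 22, so PS = ½ · (22 - 1) · 21 = 220.5.
Change in producer surplus = 220.5 - 578 = -357.5.

-357.5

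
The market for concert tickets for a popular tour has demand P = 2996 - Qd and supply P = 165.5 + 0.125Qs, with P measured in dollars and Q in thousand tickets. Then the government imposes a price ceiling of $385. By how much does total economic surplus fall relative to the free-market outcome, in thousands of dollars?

324900

Rearranging demand gives Qd = 2996 - P; rearranging supply gives Qs = 8P - 1324. Without the control the market clears where 2996 - P = 8P - 1324, i.e. P* = 480 and Q* = 2516.
Because the ceiling (385) lies below the market-clearing price, it is binding.
At P = 385: Qd = 2996 - 385 = 2611 and Qs = 8·385 - 1324 = 1756.
Quantity traded falls to 1756. At Q = 1756 the demand price is 2996 - 1756 = 1240 and the supply price is (1324 + 1756)/8 = 385.
Deadweight loss = ½ · (1240 - 385) · (2516 - 1756) = ½ · 855 · 760 = 324900.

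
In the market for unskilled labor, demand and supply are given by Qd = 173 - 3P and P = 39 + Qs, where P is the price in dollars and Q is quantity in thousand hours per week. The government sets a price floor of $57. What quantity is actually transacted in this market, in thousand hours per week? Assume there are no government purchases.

Rearranging supply gives Qs = P - 39. Without the control the market clears where 173 - 3P = P - 39, i.e. P* = 53 and Q* = 14.
The floor of 57 is above the equilibrium price 53, so it binds.
At P = 57: Qd = 173 - 3·57 = 2 and Qs = 57 - 39 = 18.
The quantity actually transacted is the short side, demand: 2.

2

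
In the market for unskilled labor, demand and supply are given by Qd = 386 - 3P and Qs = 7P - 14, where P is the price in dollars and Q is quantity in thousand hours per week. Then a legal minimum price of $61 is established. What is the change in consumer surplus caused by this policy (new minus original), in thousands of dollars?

-4924.5

Without the control the market clears where 386 - 3P = 7P - 14, i.e. P* = 40 and Q* = 266.
Since 61 > 40, the floor is binding.
At P = 61: Qd = 386 - 3·61 = 203 and Qs = 7·61 - 14 = 413.
Consumer surplus without the control is ½ · (386/3 - 40) · 266 = 35378/3.
With the floor, consumers buy 203 units at 61, so CS = ½ · (386/3 - 61) · 203 = 41209/6.
Change in consumer surplus = 41209/6 - 35378/3 = -4924.5.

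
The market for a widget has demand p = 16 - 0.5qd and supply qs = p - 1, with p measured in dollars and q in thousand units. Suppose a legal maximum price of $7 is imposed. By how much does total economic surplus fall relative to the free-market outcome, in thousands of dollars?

Rearranging demand gives qd = 32 - 2p. Setting quantity demanded equal to quantity supplied, 32 - 2p = p - 1, gives p* = 11 and q* = 10.
Since 7 < 11, the ceiling is binding.
At p = 7: qd = 32 - 2·7 = 18 and qs = 7 - 1 = 6.
Quantity traded falls to 6. At q = 6 the demand price is (32 - 6)/2 = 13 and the supply price is 1 + 6 = 7.
Deadweight loss = ½ · (13 - 7) · (10 - 6) = ½ · 6 · 4 = 12.

12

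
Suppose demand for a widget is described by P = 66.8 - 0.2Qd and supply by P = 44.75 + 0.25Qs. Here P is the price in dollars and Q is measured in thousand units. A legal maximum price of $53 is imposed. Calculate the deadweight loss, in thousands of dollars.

57.6

Rearranging demand gives Qd = 334 - 5P; rearranging supply gives Qs = 4P - 179. Setting quantity demanded equal to quantity supplied, 334 - 5P = 4P - 179, gives P* = 57 and Q* = 49.
Since 53 < 57, the ceiling is binding.
At P = 53: Qd = 334 - 5·53 = 69 and Qs = 4·53 - 179 = 33.
Quantity traded falls to 33. At Q = 33 the demand price is (334 - 33)/5 = 60.2 and the supply price is (179 + 33)/4 = 53.
Deadweight loss = ½ · (60.2 - 53) · (49 - 33) = ½ · 7.2 · 16 = 57.6.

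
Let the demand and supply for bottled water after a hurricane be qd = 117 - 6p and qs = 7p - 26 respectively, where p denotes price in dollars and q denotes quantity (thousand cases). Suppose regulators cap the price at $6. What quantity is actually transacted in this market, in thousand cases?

Equilibrium: 117 - 6p = 7p - 26, so 143 = 13p and p* = 11, q* = 51.
Since 6 < 11, the ceiling is binding.
At p = 6: qd = 117 - 6·6 = 81 and qs = 7·6 - 26 = 16.
The quantity actually transacted is the short side, supply: 16.

16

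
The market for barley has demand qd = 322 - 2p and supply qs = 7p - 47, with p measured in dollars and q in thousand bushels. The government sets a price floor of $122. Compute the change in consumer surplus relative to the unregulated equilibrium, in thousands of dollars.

-12879

Setting quantity demanded equal to quantity supplied, 322 - 2p = 7p - 47, gives p* = 41 and q* = 240.
The floor of 122 is above the equilibrium price 41, so it binds.
At p = 122: qd = 322 - 2·122 = 78 and qs = 7·122 - 47 = 807.
Consumer surplus without the control is ½ · (161 - 41) · 240 = 14400.
With the floor, consumers buy 78 units at 122, so CS = ½ · (161 - 122) · 78 = 1521.
Change in consumer surplus = 1521 - 14400 = -12879.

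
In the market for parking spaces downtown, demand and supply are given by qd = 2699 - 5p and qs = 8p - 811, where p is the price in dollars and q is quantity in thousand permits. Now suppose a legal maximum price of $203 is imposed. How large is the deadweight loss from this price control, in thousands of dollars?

Setting quantity demanded equal to quantity supplied, 2699 - 5p = 8p - 811, gives p* = 270 and q* = 1349.
Because the ceiling (203) lies below the market-clearing price, it is binding.
At p = 203: qd = 2699 - 5·203 = 1684 and qs = 8·203 - 811 = 813.
Quantity traded falls to 813. At q = 813 the demand price is (2699 - 813)/5 = 377.2 and the supply price is (811 + 813)/8 = 203.
Deadweight loss = ½ · (377.2 - 203) · (1349 - 813) = ½ · 174.2 · 536 = 46685.6.

46685.6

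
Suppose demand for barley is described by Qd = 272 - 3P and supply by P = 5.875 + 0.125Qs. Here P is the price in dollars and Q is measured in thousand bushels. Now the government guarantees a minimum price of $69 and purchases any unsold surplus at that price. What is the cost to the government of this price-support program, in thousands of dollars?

30360

Rearranging supply gives Qs = 8P - 47. Equilibrium: 272 - 3P = 8P - 47, so 319 = 11P and P* = 29, Q* = 185.
Because the floor (69) lies above the market-clearing price, it is binding.
At P = 69: Qd = 272 - 3·69 = 65 and Qs = 8·69 - 47 = 505.
Surplus = Qs - Qd = 440.
Government expenditure = surplus × support price = 440 × 69 = 30360.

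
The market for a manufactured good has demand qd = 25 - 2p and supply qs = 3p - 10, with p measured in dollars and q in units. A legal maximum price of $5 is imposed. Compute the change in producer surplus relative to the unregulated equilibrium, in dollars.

Equilibrium: 25 - 2p = 3p - 10, so 35 = 5p and p* = 7, q* = 11.
Since 5 < 7, the ceiling is binding.
At p = 5: qd = 25 - 2·5 = 15 and qs = 3·5 - 10 = 5.
Producer surplus without the control is ½ · (7 - 10/3) · 11 = 121/6.
With the ceiling, producers sell 5 units at 5, so PS = ½ · (5 - 10/3) · 5 = 25/6.
Change in producer surplus = 25/6 - 121/6 = -16.

-16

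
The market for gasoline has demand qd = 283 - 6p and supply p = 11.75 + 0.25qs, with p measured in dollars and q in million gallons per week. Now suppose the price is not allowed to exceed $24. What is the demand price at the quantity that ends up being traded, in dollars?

39

Rearranging supply gives qs = 4p - 47. Without the control the market clears where 283 - 6p = 4p - 47, i.e. p* = 33 and q* = 85.
Because the ceiling (24) lies below the market-clearing price, it is binding.
At p = 24: qd = 283 - 6·24 = 139 and qs = 4·24 - 47 = 49.
Only 49 units reach the market. On the demand curve, the marginal buyer's willingness to pay at q = 49 is (283 - 49)/6 = 39.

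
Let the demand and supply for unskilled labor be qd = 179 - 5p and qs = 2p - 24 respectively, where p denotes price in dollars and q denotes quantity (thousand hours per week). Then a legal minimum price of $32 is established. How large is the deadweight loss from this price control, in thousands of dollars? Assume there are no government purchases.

78.75

Without the control the market clears where 179 - 5p = 2p - 24, i.e. p* = 29 and q* = 34.
The floor of 32 is above the equilibrium price 29, so it binds.
At p = 32: qd = 179 - 5·32 = 19 and qs = 2·32 - 24 = 40.
Quantity traded falls to 19. At q = 19 the demand price is (179 - 19)/5 = 32 and the supply price is (24 + 19)/2 = 21.5.
Deadweight loss = ½ · (32 - 21.5) · (34 - 19) = ½ · 10.5 · 15 = 78.75.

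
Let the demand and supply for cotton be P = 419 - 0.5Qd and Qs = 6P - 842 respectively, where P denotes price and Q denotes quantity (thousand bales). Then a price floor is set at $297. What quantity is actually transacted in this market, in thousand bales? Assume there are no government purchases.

244

Rearranging demand gives Qd = 838 - 2P. Equilibrium: 838 - 2P = 6P - 842, so 1680 = 8P and P* = 210, Q* = 418.
Since 297 > 210, the floor is binding.
At P = 297: Qd = 838 - 2·297 = 244 and Qs = 6·297 - 842 = 940.
The quantity actually transacted is the short side, demand: 244.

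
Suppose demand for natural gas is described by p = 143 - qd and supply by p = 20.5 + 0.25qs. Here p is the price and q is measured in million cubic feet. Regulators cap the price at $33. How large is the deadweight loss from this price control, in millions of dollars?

1440

Rearranging demand gives qd = 143 - p; rearranging supply gives qs = 4p - 82. Equilibrium: 143 - p = 4p - 82, so 225 = 5p and p* = 45, q* = 98.
Since 33 < 45, the ceiling is binding.
At p = 33: qd = 143 - 33 = 110 and qs = 4·33 - 82 = 50.
Quantity traded falls to 50. At q = 50 the demand price is 143 - 50 = 93 and the supply price is (82 + 50)/4 = 33.
Deadweight loss = ½ · (93 - 33) · (98 - 50) = ½ · 60 · 48 = 1440.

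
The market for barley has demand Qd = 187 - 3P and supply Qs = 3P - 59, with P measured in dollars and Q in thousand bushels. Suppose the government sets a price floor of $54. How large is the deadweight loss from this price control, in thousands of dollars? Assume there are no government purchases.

507

In a free market, 187 - 3P = 3P - 59 gives the equilibrium P* = 41, Q* = 64.
Because the floor (54) lies above the market-clearing price, it is binding.
At P = 54: Qd = 187 - 3·54 = 25 and Qs = 3·54 - 59 = 103.
Quantity traded falls to 25. At Q = 25 the demand price is (187 - 25)/3 = 54 and the supply price is (59 + 25)/3 = 28.
Deadweight loss = ½ · (54 - 28) · (64 - 25) = ½ · 26 · 39 = 507.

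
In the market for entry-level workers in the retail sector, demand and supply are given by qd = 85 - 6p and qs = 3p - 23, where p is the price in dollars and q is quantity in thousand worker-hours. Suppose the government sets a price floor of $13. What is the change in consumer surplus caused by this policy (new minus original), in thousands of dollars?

Equilibrium: 85 - 6p = 3p - 23, so 108 = 9p and p* = 12, q* = 13.
Since 13 > 12, the floor is binding.
At p = 13: qd = 85 - 6·13 = 7 and qs = 3·13 - 23 = 16.
Consumer surplus without the control is ½ · (85/6 - 12) · 13 = 169/12.
With the floor, consumers buy 7 units at 13, so CS = ½ · (85/6 - 13) · 7 = 49/12.
Change in consumer surplus = 49/12 - 169/12 = -10.

-10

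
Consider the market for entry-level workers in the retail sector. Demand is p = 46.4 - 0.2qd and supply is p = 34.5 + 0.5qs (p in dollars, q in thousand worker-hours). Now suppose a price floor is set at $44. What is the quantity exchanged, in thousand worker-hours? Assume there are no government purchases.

12

Rearranging demand gives qd = 232 - 5p; rearranging supply gives qs = 2p - 69. Setting quantity demanded equal to quantity supplied, 232 - 5p = 2p - 69, gives p* = 43 and q* = 17.
Because the floor (44) lies above the market-clearing price, it is binding.
At p = 44: qd = 232 - 5·44 = 12 and qs = 2·44 - 69 = 19.
The quantity actually transacted is the short side, demand: 12.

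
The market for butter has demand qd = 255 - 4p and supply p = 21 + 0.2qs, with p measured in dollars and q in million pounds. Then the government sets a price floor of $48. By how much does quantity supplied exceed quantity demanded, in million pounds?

Rearranging supply gives qs = 5p - 105. In a free market, 255 - 4p = 5p - 105 gives the equilibrium p* = 40, q* = 95.
Because the floor (48) lies above the market-clearing price, it is binding.
At p = 48: qd = 255 - 4·48 = 63 and qs = 5·48 - 105 = 135.
Surplus = qs - qd = 135 - 63 = 72.

72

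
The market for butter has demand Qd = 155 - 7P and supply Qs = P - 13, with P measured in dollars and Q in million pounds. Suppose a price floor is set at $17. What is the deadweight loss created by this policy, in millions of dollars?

0

Equilibrium: 155 - 7P = P - 13, so 168 = 8P and P* = 21, Q* = 8.
The floor of 17 is below the equilibrium price 21, so it is not binding; the market clears at P* = 21, Q* = 8.
Since the control does not bind, no trades are prevented and deadweight loss is zero.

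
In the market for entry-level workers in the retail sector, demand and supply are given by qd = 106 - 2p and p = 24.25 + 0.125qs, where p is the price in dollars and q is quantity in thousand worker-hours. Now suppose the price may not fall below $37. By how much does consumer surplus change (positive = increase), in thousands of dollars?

-273

Rearranging supply gives qs = 8p - 194. In a free market, 106 - 2p = 8p - 194 gives the equilibrium p* = 30, q* = 46.
The floor of 37 is above the equilibrium price 30, so it binds.
At p = 37: qd = 106 - 2·37 = 32 and qs = 8·37 - 194 = 102.
Consumer surplus without the control is ½ · (53 - 30) · 46 = 529.
With the floor, consumers buy 32 units at 37, so CS = ½ · (53 - 37) · 32 = 256.
Change in consumer surplus = 256 - 529 = -273.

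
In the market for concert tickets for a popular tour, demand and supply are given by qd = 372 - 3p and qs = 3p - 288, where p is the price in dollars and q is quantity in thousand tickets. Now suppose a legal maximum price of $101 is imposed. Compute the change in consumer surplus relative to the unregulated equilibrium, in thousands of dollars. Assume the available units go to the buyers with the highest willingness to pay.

13.5

Without the control the market clears where 372 - 3p = 3p - 288, i.e. p* = 110 and q* = 42.
The ceiling of 101 is below the equilibrium price 110, so it binds.
At p = 101: qd = 372 - 3·101 = 69 and qs = 3·101 - 288 = 15.
Consumer surplus without the control is ½ · (124 - 110) · 42 = 294.
With the ceiling, 15 units are sold at 101 (assume they go to the highest-value buyers). The demand price at q = 15 is 119, so CS = ½ · [(124 - 101) + (119 - 101)] · 15 = 307.5.
Change in consumer surplus = 307.5 - 294 = 13.5.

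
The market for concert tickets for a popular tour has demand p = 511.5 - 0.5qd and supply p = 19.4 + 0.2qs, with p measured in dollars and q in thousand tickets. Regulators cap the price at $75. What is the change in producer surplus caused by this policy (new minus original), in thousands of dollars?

Rearranging demand gives qd = 1023 - 2p; rearranging supply gives qs = 5p - 97. Without the control the market clears where 1023 - 2p = 5p - 97, i.e. p* = 160 and q* = 703.
Since 75 < 160, the ceiling is binding.
At p = 75: qd = 1023 - 2·75 = 873 and qs = 5·75 - 97 = 278.
Producer surplus without the control is ½ · (160 - 19.4) · 703 = 49420.9.
With the ceiling, producers sell 278 units at 75, so PS = ½ · (75 - 19.4) · 278 = 7728.4.
Change in producer surplus = 7728.4 - 49420.9 = -41692.5.

-41692.5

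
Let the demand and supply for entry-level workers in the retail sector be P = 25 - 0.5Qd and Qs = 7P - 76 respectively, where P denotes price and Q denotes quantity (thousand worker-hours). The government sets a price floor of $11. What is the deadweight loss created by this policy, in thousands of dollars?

0

Rearranging demand gives Qd = 50 - 2P. In a free market, 50 - 2P = 7P - 76 gives the equilibrium P* = 14, Q* = 22.
Since 11 is below P* = 14, the floor does not bind and the free-market outcome prevails.
Since the control does not bind, no trades are prevented and deadweight loss is zero.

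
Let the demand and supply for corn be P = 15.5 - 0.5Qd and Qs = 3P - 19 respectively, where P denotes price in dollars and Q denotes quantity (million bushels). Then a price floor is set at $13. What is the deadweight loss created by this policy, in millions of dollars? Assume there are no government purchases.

Rearranging demand gives Qd = 31 - 2P. Without the control the market clears where 31 - 2P = 3P - 19, i.e. P* = 10 and Q* = 11.
Since 13 > 10, the floor is binding.
At P = 13: Qd = 31 - 2·13 = 5 and Qs = 3·13 - 19 = 20.
Quantity traded falls to 5. At Q = 5 the demand price is (31 - 5)/2 = 13 and the supply price is (19 + 5)/3 = 8.
Deadweight loss = ½ · (13 - 8) · (11 - 5) = ½ · 5 · 6 = 15.

15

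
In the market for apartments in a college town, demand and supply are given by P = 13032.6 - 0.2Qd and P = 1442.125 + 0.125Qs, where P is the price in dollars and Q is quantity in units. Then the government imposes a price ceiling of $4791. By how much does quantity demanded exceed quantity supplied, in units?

Rearranging demand gives Qd = 65163 - 5P; rearranging supply gives Qs = 8P - 11537. Without the control the market clears where 65163 - 5P = 8P - 11537, i.e. P* = 5900 and Q* = 35663.
Because the ceiling (4791) lies below the market-clearing price, it is binding.
At P = 4791: Qd = 65163 - 5·4791 = 41208 and Qs = 8·4791 - 11537 = 26791.
Shortage = Qd - Qs = 41208 - 26791 = 14417.

14417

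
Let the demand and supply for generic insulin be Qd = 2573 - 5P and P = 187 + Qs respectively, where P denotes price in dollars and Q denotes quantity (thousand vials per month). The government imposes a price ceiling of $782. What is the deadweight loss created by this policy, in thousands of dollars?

0

Rearranging supply gives Qs = P - 187. Without the control the market clears where 2573 - 5P = P - 187, i.e. P* = 460 and Q* = 273.
Since 782 is above P* = 460, the ceiling does not bind and the free-market outcome prevails.
Since the control does not bind, no trades are prevented and deadweight loss is zero.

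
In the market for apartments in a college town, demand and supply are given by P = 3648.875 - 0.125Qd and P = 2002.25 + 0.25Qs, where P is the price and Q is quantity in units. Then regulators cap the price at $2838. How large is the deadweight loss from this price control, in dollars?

Rearranging demand gives Qd = 29191 - 8P; rearranging supply gives Qs = 4P - 8009. Without the control the market clears where 29191 - 8P = 4P - 8009, i.e. P* = 3100 and Q* = 4391.
Because the ceiling (2838) lies below the market-clearing price, it is binding.
At P = 2838: Qd = 29191 - 8·2838 = 6487 and Qs = 4·2838 - 8009 = 3343.
Quantity traded falls to 3343. At Q = 3343 the demand price is (29191 - 3343)/8 = 3231 and the supply price is (8009 + 3343)/4 = 2838.
Deadweight loss = ½ · (3231 - 2838) · (4391 - 3343) = ½ · 393 · 1048 = 205932.

205932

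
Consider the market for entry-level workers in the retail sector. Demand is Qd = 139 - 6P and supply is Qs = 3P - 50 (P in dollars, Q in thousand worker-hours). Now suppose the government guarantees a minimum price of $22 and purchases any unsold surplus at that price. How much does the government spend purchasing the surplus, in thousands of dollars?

Equilibrium: 139 - 6P = 3P - 50, so 189 = 9P and P* = 21, Q* = 13.
Since 22 > 21, the floor is binding.
At P = 22: Qd = 139 - 6·22 = 7 and Qs = 3·22 - 50 = 16.
Surplus = Qs - Qd = 9.
Government expenditure = surplus × support price = 9 × 22 = 198.

198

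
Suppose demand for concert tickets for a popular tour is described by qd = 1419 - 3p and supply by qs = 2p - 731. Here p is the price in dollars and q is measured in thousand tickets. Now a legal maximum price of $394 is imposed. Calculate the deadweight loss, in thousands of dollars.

2160

Equilibrium: 1419 - 3p = 2p - 731, so 2150 = 5p and p* = 430, q* = 129.
Because the ceiling (394) lies below the market-clearing price, it is binding.
At p = 394: qd = 1419 - 3·394 = 237 and qs = 2·394 - 731 = 57.
Quantity traded falls to 57. At q = 57 the demand price is (1419 - 57)/3 = 454 and the supply price is (731 + 57)/2 = 394.
Deadweight loss = ½ · (454 - 394) · (129 - 57) = ½ · 60 · 72 = 2160.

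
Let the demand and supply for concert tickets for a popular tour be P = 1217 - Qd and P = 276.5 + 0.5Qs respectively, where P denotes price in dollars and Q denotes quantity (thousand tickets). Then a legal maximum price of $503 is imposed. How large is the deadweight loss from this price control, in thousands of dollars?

22707

Rearranging demand gives Qd = 1217 - P; rearranging supply gives Qs = 2P - 553. In a free market, 1217 - P = 2P - 553 gives the equilibrium P* = 590, Q* = 627.
Since 503 < 590, the ceiling is binding.
At P = 503: Qd = 1217 - 503 = 714 and Qs = 2·503 - 553 = 453.
Quantity traded falls to 453. At Q = 453 the demand price is 1217 - 453 = 764 and the supply price is (553 + 453)/2 = 503.
Deadweight loss = ½ · (764 - 503) · (627 - 453) = ½ · 261 · 174 = 22707.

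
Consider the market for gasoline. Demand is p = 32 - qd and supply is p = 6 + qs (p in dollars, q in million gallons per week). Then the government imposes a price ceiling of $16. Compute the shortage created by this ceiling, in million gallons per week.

Rearranging demand gives qd = 32 - p; rearranging supply gives qs = p - 6. In a free market, 32 - p = p - 6 gives the equilibrium p* = 19, q* = 13.
Because the ceiling (16) lies below the market-clearing price, it is binding.
At p = 16: qd = 32 - 16 = 16 and qs = 16 - 6 = 10.
Shortage = qd - qs = 16 - 10 = 6.

6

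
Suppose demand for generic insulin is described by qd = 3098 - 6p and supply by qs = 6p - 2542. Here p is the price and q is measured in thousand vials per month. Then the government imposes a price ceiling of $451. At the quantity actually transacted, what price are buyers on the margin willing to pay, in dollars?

489

Without the control the market clears where 3098 - 6p = 6p - 2542, i.e. p* = 470 and q* = 278.
The ceiling of 451 is below the equilibrium price 470, so it binds.
At p = 451: qd = 3098 - 6·451 = 392 and qs = 6·451 - 2542 = 164.
Only 164 units reach the market. On the demand curve, the marginal buyer's willingness to pay at q = 164 is (3098 - 164)/6 = 489.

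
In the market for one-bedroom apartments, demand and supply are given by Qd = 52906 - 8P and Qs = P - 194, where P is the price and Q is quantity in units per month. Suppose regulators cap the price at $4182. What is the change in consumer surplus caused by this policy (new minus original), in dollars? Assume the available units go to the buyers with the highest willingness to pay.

6666913.75

Equilibrium: 52906 - 8P = P - 194, so 53100 = 9P and P* = 5900, Q* = 5706.
The ceiling of 4182 is below the equilibrium price 5900, so it binds.
At P = 4182: Qd = 52906 - 8·4182 = 19450 and Qs = 4182 - 194 = 3988.
Consumer surplus without the control is ½ · (6613.25 - 5900) · 5706 = 2034902.25.
With the ceiling, 3988 units are sold at 4182 (assume they go to the highest-value buyers). The demand price at Q = 3988 is 6114.75, so CS = ½ · [(6613.25 - 4182) + (6114.75 - 4182)] · 3988 = 8701816.
Change in consumer surplus = 8701816 - 2034902.25 = 6666913.75.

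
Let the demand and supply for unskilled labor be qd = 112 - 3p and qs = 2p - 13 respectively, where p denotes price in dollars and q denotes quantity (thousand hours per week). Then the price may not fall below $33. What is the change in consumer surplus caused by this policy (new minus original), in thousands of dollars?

-200

Equilibrium: 112 - 3p = 2p - 13, so 125 = 5p and p* = 25, q* = 37.
The floor of 33 is above the equilibrium price 25, so it binds.
At p = 33: qd = 112 - 3·33 = 13 and qs = 2·33 - 13 = 53.
Consumer surplus without the control is ½ · (112/3 - 25) · 37 = 1369/6.
With the floor, consumers buy 13 units at 33, so CS = ½ · (112/3 - 33) · 13 = 169/6.
Change in consumer surplus = 169/6 - 1369/6 = -200.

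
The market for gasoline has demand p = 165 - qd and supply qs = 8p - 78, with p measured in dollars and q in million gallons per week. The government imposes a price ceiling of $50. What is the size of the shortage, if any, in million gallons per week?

Rearranging demand gives qd = 165 - p. Setting quantity demanded equal to quantity supplied, 165 - p = 8p - 78, gives p* = 27 and q* = 138.
The ceiling of 50 is above the equilibrium price 27, so it is not binding; the market clears at p* = 27, q* = 138.
Since the control does not bind, there is no shortage.

0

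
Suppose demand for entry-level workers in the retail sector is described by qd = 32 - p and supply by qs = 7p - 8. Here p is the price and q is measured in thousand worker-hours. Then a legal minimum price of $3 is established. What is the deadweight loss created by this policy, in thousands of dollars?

Without the control the market clears where 32 - p = 7p - 8, i.e. p* = 5 and q* = 27.
The floor of 3 is below the equilibrium price 5, so it is not binding; the market clears at p* = 5, q* = 27.
Since the control does not bind, no trades are prevented and deadweight loss is zero.

0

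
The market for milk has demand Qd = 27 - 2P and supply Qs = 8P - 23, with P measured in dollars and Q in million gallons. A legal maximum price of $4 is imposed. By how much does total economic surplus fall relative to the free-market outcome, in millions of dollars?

Setting quantity demanded equal to quantity supplied, 27 - 2P = 8P - 23, gives P* = 5 and Q* = 17.
Since 4 < 5, the ceiling is binding.
At P = 4: Qd = 27 - 2·4 = 19 and Qs = 8·4 - 23 = 9.
Quantity traded falls to 9. At Q = 9 the demand price is (27 - 9)/2 = 9 and the supply price is (23 + 9)/8 = 4.
Deadweight loss = ½ · (9 - 4) · (17 - 9) = ½ · 5 · 8 = 20.

20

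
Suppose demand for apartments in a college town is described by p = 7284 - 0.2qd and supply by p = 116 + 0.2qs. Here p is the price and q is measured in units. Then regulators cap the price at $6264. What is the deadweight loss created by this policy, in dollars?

0

Rearranging demand gives qd = 36420 - 5p; rearranging supply gives qs = 5p - 580. In a free market, 36420 - 5p = 5p - 580 gives the equilibrium p* = 3700, q* = 17920.
Since 6264 is above p* = 3700, the ceiling does not bind and the free-market outcome prevails.
Since the control does not bind, no trades are prevented and deadweight loss is zero.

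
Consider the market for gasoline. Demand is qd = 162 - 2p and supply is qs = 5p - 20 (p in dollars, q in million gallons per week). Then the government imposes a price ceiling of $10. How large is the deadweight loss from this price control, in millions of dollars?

Setting quantity demanded equal to quantity supplied, 162 - 2p = 5p - 20, gives p* = 26 and q* = 110.
Because the ceiling (10) lies below the market-clearing price, it is binding.
At p = 10: qd = 162 - 2·10 = 142 and qs = 5·10 - 20 = 30.
Quantity traded falls to 30. At q = 30 the demand price is (162 - 30)/2 = 66 and the supply price is (20 + 30)/5 = 10.
Deadweight loss = ½ · (66 - 10) · (110 - 30) = ½ · 56 · 80 = 2240.

2240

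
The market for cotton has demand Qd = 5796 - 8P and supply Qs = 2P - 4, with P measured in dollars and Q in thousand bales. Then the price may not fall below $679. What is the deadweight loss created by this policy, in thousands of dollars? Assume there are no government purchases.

In a free market, 5796 - 8P = 2P - 4 gives the equilibrium P* = 580, Q* = 1156.
Since 679 > 580, the floor is binding.
At P = 679: Qd = 5796 - 8·679 = 364 and Qs = 2·679 - 4 = 1354.
Quantity traded falls to 364. At Q = 364 the demand price is (5796 - 364)/8 = 679 and the supply price is (4 + 364)/2 = 184.
Deadweight loss = ½ · (679 - 184) · (1156 - 364) = ½ · 495 · 792 = 196020.

196020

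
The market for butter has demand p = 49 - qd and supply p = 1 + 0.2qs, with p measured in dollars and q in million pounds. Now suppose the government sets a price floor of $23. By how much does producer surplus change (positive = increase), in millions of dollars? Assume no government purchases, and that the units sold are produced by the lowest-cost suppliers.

Rearranging demand gives qd = 49 - p; rearranging supply gives qs = 5p - 5. Setting quantity demanded equal to quantity supplied, 49 - p = 5p - 5, gives p* = 9 and q* = 40.
Since 23 > 9, the floor is binding.
At p = 23: qd = 49 - 23 = 26 and qs = 5·23 - 5 = 110.
Producer surplus without the control is ½ · (9 - 1) · 40 = 160.
With the floor, 26 units are sold at 23. The supply price at q = 26 is 6.2, so PS = ½ · [(23 - 1) + (23 - 6.2)] · 26 = 504.4.
Change in producer surplus = 504.4 - 160 = 344.4.

344.4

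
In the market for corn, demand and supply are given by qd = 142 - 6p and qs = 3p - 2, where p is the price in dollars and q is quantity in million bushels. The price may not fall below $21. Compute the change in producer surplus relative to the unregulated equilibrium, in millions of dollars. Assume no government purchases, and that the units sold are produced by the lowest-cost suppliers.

Without the control the market clears where 142 - 6p = 3p - 2, i.e. p* = 16 and q* = 46.
The floor of 21 is above the equilibrium price 16, so it binds.
At p = 21: qd = 142 - 6·21 = 16 and qs = 3·21 - 2 = 61.
Producer surplus without the control is ½ · (16 - 2/3) · 46 = 1058/3.
With the floor, 16 units are sold at 21. The supply price at q = 16 is 6, so PS = ½ · [(21 - 2/3) + (21 - 6)] · 16 = 848/3.
Change in producer surplus = 848/3 - 1058/3 = -70.

-70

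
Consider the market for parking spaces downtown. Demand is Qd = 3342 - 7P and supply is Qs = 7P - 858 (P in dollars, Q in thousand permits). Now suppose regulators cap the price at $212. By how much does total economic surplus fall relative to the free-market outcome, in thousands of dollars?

54208

Setting quantity demanded equal to quantity supplied, 3342 - 7P = 7P - 858, gives P* = 300 and Q* = 1242.
The ceiling of 212 is below the equilibrium price 300, so it binds.
At P = 212: Qd = 3342 - 7·212 = 1858 and Qs = 7·212 - 858 = 626.
Quantity traded falls to 626. At Q = 626 the demand price is (3342 - 626)/7 = 388 and the supply price is (858 + 626)/7 = 212.
Deadweight loss = ½ · (388 - 212) · (1242 - 626) = ½ · 176 · 616 = 54208.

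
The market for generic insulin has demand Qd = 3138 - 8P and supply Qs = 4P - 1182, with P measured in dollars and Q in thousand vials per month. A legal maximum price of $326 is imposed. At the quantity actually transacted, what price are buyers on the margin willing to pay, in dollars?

Equilibrium: 3138 - 8P = 4P - 1182, so 4320 = 12P and P* = 360, Q* = 258.
Since 326 < 360, the ceiling is binding.
At P = 326: Qd = 3138 - 8·326 = 530 and Qs = 4·326 - 1182 = 122.
Only 122 units reach the market. On the demand curve, the marginal buyer's willingness to pay at Q = 122 is (3138 - 122)/8 = 377.

377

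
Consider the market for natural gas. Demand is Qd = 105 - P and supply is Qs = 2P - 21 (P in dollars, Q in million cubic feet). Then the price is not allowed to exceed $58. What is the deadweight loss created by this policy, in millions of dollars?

In a free market, 105 - P = 2P - 21 gives the equilibrium P* = 42, Q* = 63.
The ceiling of 58 is above the equilibrium price 42, so it is not binding; the market clears at P* = 42, Q* = 63.
Since the control does not bind, no trades are prevented and deadweight loss is zero.

0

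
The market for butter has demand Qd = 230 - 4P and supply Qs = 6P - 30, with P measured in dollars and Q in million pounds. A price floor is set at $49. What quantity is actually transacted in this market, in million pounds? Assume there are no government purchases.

34

Without the control the market clears where 230 - 4P = 6P - 30, i.e. P* = 26 and Q* = 126.
The floor of 49 is above the equilibrium price 26, so it binds.
At P = 49: Qd = 230 - 4·49 = 34 and Qs = 6·49 - 30 = 264.
The quantity actually transacted is the short side, demand: 34.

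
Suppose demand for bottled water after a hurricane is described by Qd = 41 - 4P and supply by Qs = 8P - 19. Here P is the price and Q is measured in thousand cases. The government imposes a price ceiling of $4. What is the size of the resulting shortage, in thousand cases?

12

In a free market, 41 - 4P = 8P - 19 gives the equilibrium P* = 5, Q* = 21.
Since 4 < 5, the ceiling is binding.
At P = 4: Qd = 41 - 4·4 = 25 and Qs = 8·4 - 19 = 13.
Shortage = Qd - Qs = 25 - 13 = 12.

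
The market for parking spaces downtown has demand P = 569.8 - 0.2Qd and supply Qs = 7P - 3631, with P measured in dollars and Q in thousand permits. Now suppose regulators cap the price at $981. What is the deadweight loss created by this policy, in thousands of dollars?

0

Rearranging demand gives Qd = 2849 - 5P. In a free market, 2849 - 5P = 7P - 3631 gives the equilibrium P* = 540, Q* = 149.
The ceiling of 981 is above the equilibrium price 540, so it is not binding; the market clears at P* = 540, Q* = 149.
Since the control does not bind, no trades are prevented and deadweight loss is zero.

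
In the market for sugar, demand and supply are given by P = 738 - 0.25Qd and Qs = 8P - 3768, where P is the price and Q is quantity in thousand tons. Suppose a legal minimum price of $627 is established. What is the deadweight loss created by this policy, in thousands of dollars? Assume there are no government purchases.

13467

Rearranging demand gives Qd = 2952 - 4P. Equilibrium: 2952 - 4P = 8P - 3768, so 6720 = 12P and P* = 560, Q* = 712.
Because the floor (627) lies above the market-clearing price, it is binding.
At P = 627: Qd = 2952 - 4·627 = 444 and Qs = 8·627 - 3768 = 1248.
Quantity traded falls to 444. At Q = 444 the demand price is (2952 - 444)/4 = 627 and the supply price is (3768 + 444)/8 = 526.5.
Deadweight loss = ½ · (627 - 526.5) · (712 - 444) = ½ · 100.5 · 268 = 13467.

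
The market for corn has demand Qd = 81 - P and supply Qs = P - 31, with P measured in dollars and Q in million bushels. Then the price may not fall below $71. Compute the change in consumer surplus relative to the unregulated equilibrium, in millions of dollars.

-262.5

Without the control the market clears where 81 - P = P - 31, i.e. P* = 56 and Q* = 25.
The floor of 71 is above the equilibrium price 56, so it binds.
At P = 71: Qd = 81 - 71 = 10 and Qs = 71 - 31 = 40.
Consumer surplus without the control is ½ · (81 - 56) · 25 = 312.5.
With the floor, consumers buy 10 units at 71, so CS = ½ · (81 - 71) · 10 = 50.
Change in consumer surplus = 50 - 312.5 = -262.5.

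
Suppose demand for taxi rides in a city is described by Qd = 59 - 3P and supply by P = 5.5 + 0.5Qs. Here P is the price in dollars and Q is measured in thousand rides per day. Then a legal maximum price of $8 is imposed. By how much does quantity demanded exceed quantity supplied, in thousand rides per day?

Rearranging supply gives Qs = 2P - 11. Equilibrium: 59 - 3P = 2P - 11, so 70 = 5P and P* = 14, Q* = 17.
Since 8 < 14, the ceiling is binding.
At P = 8: Qd = 59 - 3·8 = 35 and Qs = 2·8 - 11 = 5.
Shortage = Qd - Qs = 35 - 5 = 30.

30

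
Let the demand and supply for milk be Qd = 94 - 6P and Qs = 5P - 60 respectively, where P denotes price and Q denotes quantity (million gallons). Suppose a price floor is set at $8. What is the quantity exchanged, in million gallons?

In a free market, 94 - 6P = 5P - 60 gives the equilibrium P* = 14, Q* = 10.
The floor of 8 is below the equilibrium price 14, so it is not binding; the market clears at P* = 14, Q* = 10.

10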